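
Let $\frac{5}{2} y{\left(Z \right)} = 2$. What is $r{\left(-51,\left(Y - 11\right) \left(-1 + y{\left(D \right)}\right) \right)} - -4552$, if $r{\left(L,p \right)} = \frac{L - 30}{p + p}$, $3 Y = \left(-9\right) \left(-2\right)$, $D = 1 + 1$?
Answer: $\frac{9023}{2} \approx 4511.5$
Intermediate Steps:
$D = 2$
$Y = 6$ ($Y = \frac{\left(-9\right) \left(-2\right)}{3} = \frac{1}{3} \cdot 18 = 6$)
$y{\left(Z \right)} = \frac{4}{5}$ ($y{\left(Z \right)} = \frac{2}{5} \cdot 2 = \frac{4}{5}$)
$r{\left(L,p \right)} = \frac{-30 + L}{2 p}$
$r{\left(-51,\left(Y - 11\right) \left(-1 + y{\left(D \right)}\right) \right)} - -4552 = \frac{-30 - 51}{2 \left(6 - 11\right) \left(-1 + \frac{4}{5}\right)} - -4552 = \frac{1}{2} \frac{1}{\left(-5\right) \left(- \frac{1}{5}\right)} \left(-81\right) + 4552 = \frac{1}{2} \cdot 1^{-1} \left(-81\right) + 4552 = \frac{1}{2} \cdot 1 \left(-81\right) + 4552 = - \frac{81}{2} + 4552 = \frac{9023}{2}$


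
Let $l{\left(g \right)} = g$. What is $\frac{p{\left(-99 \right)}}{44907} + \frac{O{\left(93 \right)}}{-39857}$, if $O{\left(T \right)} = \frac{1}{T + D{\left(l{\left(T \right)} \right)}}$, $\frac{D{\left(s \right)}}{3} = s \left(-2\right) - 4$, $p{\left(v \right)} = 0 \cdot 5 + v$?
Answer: $- \frac{627374068}{284587469541} \approx -0.0022045$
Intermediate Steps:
$p{\left(v \right)} = v$ ($p{\left(v \right)} = 0 + v = v$)
$D{\left(s \right)} = -12 - 6 s$ ($D{\left(s \right)} = 3 \left(s \left(-2\right) - 4\right) = 3 \left(- 2 s - 4\right) = 3 \left(-4 - 2 s\right) = -12 - 6 s$)
$O{\left(T \right)} = \frac{1}{-12 - 5 T}$ ($O{\left(T \right)} = \frac{1}{T - \left(12 + 6 T\right)} = \frac{1}{-12 - 5 T}$)
$\frac{p{\left(-99 \right)}}{44907} + \frac{O{\left(93 \right)}}{-39857} = - \frac{99}{44907} + \frac{\left(-1\right) \frac{1}{12 + 5 \cdot 93}}{-39857} = \left(-99\right) \frac{1}{44907} + - \frac{1}{12 + 465} \left(- \frac{1}{39857}\right) = - \frac{33}{14969} + - \frac{1}{477} \left(- \frac{1}{39857}\right) = - \frac{33}{14969} + \left(-1\right) \frac{1}{477} \left(- \frac{1}{39857}\right) = - \frac{33}{14969} - - \frac{1}{19011789} = - \frac{33}{14969} + \frac{1}{19011789} = - \frac{627374068}{284587469541}$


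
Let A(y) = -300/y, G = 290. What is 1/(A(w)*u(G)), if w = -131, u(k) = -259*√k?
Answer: -131*√290/22533000 ≈ -9.9004e-5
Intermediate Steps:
1/(A(w)*u(G)) = 1/(((-300/(-131)))*((-259*√290))) = (-√290/75110)/((-300*(-1/131))) = (-√290/75110)/(300/131) = 131*(-√290/75110)/300 = -131*√290/22533000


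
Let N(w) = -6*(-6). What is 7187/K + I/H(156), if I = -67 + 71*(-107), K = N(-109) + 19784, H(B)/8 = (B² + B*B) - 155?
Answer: 329704119/961606940 ≈ 0.34287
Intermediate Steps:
N(w) = 36
H(B) = -1240 + 16*B² (H(B) = 8*((B² + B*B) - 155) = 8*((B² + B²) - 155) = 8*(2*B² - 155) = 8*(-155 + 2*B²) = -1240 + 16*B²)
K = 19820 (K = 36 + 19784 = 19820)
I = -7664 (I = -67 - 7597 = -7664)
7187/K + I/H(156) = 7187/19820 - 7664/(-1240 + 16*156²) = 7187*(1/19820) - 7664/(-1240 + 16*24336) = 7187/19820 - 7664/(-1240 + 389376) = 7187/19820 - 7664/388136 = 7187/19820 - 7664*1/388136 = 7187/19820 - 958/48517 = 329704119/961606940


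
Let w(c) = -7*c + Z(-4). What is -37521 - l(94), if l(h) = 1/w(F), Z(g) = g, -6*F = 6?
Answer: -112564/3 ≈ -37521.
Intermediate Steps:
F = -1 (F = -⅙*6 = -1)
w(c) = -4 - 7*c (w(c) = -7*c - 4 = -4 - 7*c)
l(h) = ⅓ (l(h) = 1/(-4 - 7*(-1)) = 1/(-4 + 7) = 1/3 = ⅓)
-37521 - l(94) = -37521 - 1*⅓ = -37521 - ⅓ = -112564/3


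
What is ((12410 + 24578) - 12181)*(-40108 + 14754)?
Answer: -628956678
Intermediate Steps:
((12410 + 24578) - 12181)*(-40108 + 14754) = (36988 - 12181)*(-25354) = 24807*(-25354) = -628956678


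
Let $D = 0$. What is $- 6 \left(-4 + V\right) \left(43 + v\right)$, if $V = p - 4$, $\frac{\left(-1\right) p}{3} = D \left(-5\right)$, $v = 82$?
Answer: $6000$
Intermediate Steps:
$p = 0$ ($p = - 3 \cdot 0 \left(-5\right) = \left(-3\right) 0 = 0$)
$V = -4$ ($V = 0 - 4 = -4$)
$- 6 \left(-4 + V\right) \left(43 + v\right) = - 6 \left(-4 - 4\right) \left(43 + 82\right) = \left(-6\right) \left(-8\right) 125 = 48 \cdot 125 = 6000$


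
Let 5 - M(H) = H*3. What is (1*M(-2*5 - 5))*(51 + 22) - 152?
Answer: 3498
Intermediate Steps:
M(H) = 5 - 3*H (M(H) = 5 - H*3 = 5 - 3*H)
(1*M(-2*5 - 5))*(51 + 22) - 152 = (1*(5 - 3*(-2*5 - 5)))*(51 + 22) - 152 = (1*(5 - 3*(-10 - 5)))*73 - 152 = (1*(5 - 3*(-15)))*73 - 152 = (1*(5 + 45))*73 - 152 = (1*50)*73 - 152 = 50*73 - 152 = 3650 - 152 = 3498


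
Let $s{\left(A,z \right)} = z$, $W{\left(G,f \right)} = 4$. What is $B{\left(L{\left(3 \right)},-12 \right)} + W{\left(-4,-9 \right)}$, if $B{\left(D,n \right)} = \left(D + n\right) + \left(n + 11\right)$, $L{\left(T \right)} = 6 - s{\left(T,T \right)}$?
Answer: $-6$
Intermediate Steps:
$L{\left(T \right)} = 6 - T$
$B{\left(D,n \right)} = 11 + D + 2 n$ ($B{\left(D,n \right)} = \left(D + n\right) + \left(11 + n\right) = 11 + D + 2 n$)
$B{\left(L{\left(3 \right)},-12 \right)} + W{\left(-4,-9 \right)} = \left(11 + \left(6 - 3\right) + 2 \left(-12\right)\right) + 4 = \left(11 + \left(6 - 3\right) - 24\right) + 4 = \left(11 + 3 - 24\right) + 4 = -10 + 4 = -6$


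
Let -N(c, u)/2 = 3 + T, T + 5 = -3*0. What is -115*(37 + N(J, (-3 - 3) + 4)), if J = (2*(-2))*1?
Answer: -4715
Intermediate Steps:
T = -5 (T = -5 - 3*0 = -5 + 0 = -5)
J = -4 (J = -4*1 = -4)
N(c, u) = 4 (N(c, u) = -2*(3 - 5) = -2*(-2) = 4)
-115*(37 + N(J, (-3 - 3) + 4)) = -115*(37 + 4) = -115*41 = -4715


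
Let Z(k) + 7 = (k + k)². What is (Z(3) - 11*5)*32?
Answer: -832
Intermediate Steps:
Z(k) = -7 + 4*k² (Z(k) = -7 + (k + k)² = -7 + (2*k)² = -7 + 4*k²)
(Z(3) - 11*5)*32 = ((-7 + 4*3²) - 11*5)*32 = ((-7 + 4*9) - 55)*32 = ((-7 + 36) - 55)*32 = (29 - 55)*32 = -26*32 = -832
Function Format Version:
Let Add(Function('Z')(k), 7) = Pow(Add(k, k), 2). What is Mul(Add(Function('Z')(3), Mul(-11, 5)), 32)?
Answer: -832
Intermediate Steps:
Function('Z')(k) = Add(-7, Mul(4, Pow(k, 2))) (Function('Z')(k) = Add(-7, Pow(Add(k, k), 2)) = Add(-7, Pow(Mul(2, k), 2)) = Add(-7, Mul(4, Pow(k, 2))))
Mul(Add(Function('Z')(3), Mul(-11, 5)), 32) = Mul(Add(Add(-7, Mul(4, Pow(3, 2))), Mul(-11, 5)), 32) = Mul(Add(Add(-7, Mul(4, 9)), -55), 32) = Mul(Add(Add(-7, 36), -55), 32) = Mul(Add(29, -55), 32) = Mul(-26, 32) = -832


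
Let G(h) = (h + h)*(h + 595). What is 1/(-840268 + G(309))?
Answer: -1/281596 ≈ -3.5512e-6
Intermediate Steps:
G(h) = 2*h*(595 + h) (G(h) = (2*h)*(595 + h) = 2*h*(595 + h))
1/(-840268 + G(309)) = 1/(-840268 + 2*309*(595 + 309)) = 1/(-840268 + 2*309*904) = 1/(-840268 + 558672) = 1/(-281596) = -1/281596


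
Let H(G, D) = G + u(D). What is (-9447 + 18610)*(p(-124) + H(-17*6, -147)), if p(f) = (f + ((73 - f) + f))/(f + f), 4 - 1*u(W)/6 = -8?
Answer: -67705407/248 ≈ -2.7301e+5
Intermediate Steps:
u(W) = 72 (u(W) = 24 - 6*(-8) = 24 + 48 = 72)
H(G, D) = 72 + G (H(G, D) = G + 72 = 72 + G)
p(f) = (73 + f)/(2*f) (p(f) = (f + 73)/((2*f)) = (73 + f)*(1/(2*f)) = (73 + f)/(2*f))
(-9447 + 18610)*(p(-124) + H(-17*6, -147)) = (-9447 + 18610)*((½)*(73 - 124)/(-124) + (72 - 17*6)) = 9163*((½)*(-1/124)*(-51) + (72 - 102)) = 9163*(51/248 - 30) = 9163*(-7389/248) = -67705407/248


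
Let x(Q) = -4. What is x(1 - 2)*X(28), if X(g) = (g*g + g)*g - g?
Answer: -90832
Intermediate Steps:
X(g) = -g + g*(g + g²) (X(g) = (g² + g)*g - g = (g + g²)*g - g = g*(g + g²) - g = -g + g*(g + g²))
x(1 - 2)*X(28) = -112*(-1 + 28 + 28²) = -112*(-1 + 28 + 784) = -112*811 = -4*22708 = -90832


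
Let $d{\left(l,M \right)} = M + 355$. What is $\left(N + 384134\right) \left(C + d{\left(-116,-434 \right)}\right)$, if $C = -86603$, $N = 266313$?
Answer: $-56382046854$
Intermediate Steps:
$d{\left(l,M \right)} = 355 + M$
$\left(N + 384134\right) \left(C + d{\left(-116,-434 \right)}\right) = \left(266313 + 384134\right) \left(-86603 + \left(355 - 434\right)\right) = 650447 \left(-86603 - 79\right) = 650447 \left(-86682\right) = -56382046854$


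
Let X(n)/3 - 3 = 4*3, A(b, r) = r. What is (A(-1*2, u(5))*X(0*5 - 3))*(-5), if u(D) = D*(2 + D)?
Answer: -7875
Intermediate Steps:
X(n) = 45 (X(n) = 9 + 3*(4*3) = 9 + 3*12 = 9 + 36 = 45)
(A(-1*2, u(5))*X(0*5 - 3))*(-5) = ((5*(2 + 5))*45)*(-5) = ((5*7)*45)*(-5) = (35*45)*(-5) = 1575*(-5) = -7875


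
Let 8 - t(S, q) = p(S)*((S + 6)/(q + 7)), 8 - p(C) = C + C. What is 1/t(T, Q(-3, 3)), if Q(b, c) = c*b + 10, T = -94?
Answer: 1/2164 ≈ 0.00046211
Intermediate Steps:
p(C) = 8 - 2*C (p(C) = 8 - (C + C) = 8 - 2*C)
Q(b, c) = 10 + b*c (Q(b, c) = b*c + 10 = 10 + b*c)
t(S, q) = 8 - (6 + S)*(8 - 2*S)/(7 + q) (t(S, q) = 8 - (8 - 2*S)*(S + 6)/(q + 7) = 8 - (8 - 2*S)*(6 + S)/(7 + q) = 8 - (6 + S)*(8 - 2*S)/(7 + q))
1/t(T, Q(-3, 3)) = 1/(2*(4 + (-94)**2 + 2*(-94) + 4*(10 - 3*3))/(7 + (10 - 3*3))) = 1/(2*(4 + 8836 - 188 + 4*(10 - 9))/(7 + (10 - 9))) = 1/(2*(4 + 8836 - 188 + 4*1)/(7 + 1)) = 1/(2*(4 + 8836 - 188 + 4)/8) = 1/(2*(1/8)*8656) = 1/2164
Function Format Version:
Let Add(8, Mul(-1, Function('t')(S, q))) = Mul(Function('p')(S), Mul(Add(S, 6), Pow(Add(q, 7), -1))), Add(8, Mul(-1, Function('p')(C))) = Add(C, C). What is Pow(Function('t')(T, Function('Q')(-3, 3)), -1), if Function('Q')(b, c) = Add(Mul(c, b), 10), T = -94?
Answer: Rational(1, 2164) ≈ 0.00046211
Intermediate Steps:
Function('p')(C) = Add(8, Mul(-2, C)) (Function('p')(C) = Add(8, Mul(-1, Add(C, C))) = Add(8, Mul(-1, Mul(2, C))) = Add(8, Mul(-2, C)))
Function('Q')(b, c) = Add(10, Mul(b, c)) (Function('Q')(b, c) = Add(Mul(b, c), 10) = Add(10, Mul(b, c)))
Function('t')(S, q) = Add(8, Mul(-1, Pow(Add(7, q), -1), Add(6, S), Add(8, Mul(-2, S)))) (Function('t')(S, q) = Add(8, Mul(-1, Mul(Add(8, Mul(-2, S)), Mul(Add(S, 6), Pow(Add(q, 7), -1))))) = Add(8, Mul(-1, Mul(Add(8, Mul(-2, S)), Mul(Add(6, S), Pow(Add(7, q), -1))))) = Add(8, Mul(-1, Mul(Add(8, Mul(-2, S)), Mul(Pow(Add(7, q), -1), Add(6, S))))) = Add(8, Mul(-1, Mul(Pow(Add(7, q), -1), Add(6, S), Add(8, Mul(-2, S))))) = Add(8, Mul(-1, Pow(Add(7, q), -1), Add(6, S), Add(8, Mul(-2, S)))))
Pow(Function('t')(T, Function('Q')(-3, 3)), -1) = Pow(Mul(2, Pow(Add(7, Add(10, Mul(-3, 3))), -1), Add(4, Pow(-94, 2), Mul(2, -94), Mul(4, Add(10, Mul(-3, 3))))), -1) = Pow(Mul(2, Pow(Add(7, Add(10, -9)), -1), Add(4, 8836, -188, Mul(4, Add(10, -9)))), -1) = Pow(Mul(2, Pow(Add(7, 1), -1), Add(4, 8836, -188, Mul(4, 1))), -1) = Pow(Mul(2, Pow(8, -1), Add(4, 8836, -188, 4)), -1) = Pow(Mul(2, Rational(1, 8), 8656), -1) = Pow(2164, -1) = Rational(1, 2164)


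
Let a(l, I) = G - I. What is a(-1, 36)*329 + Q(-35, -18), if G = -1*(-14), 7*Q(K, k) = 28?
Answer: -7234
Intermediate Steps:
Q(K, k) = 4 (Q(K, k) = (1/7)*28 = 4)
G = 14
a(l, I) = 14 - I
a(-1, 36)*329 + Q(-35, -18) = (14 - 1*36)*329 + 4 = (14 - 36)*329 + 4 = -22*329 + 4 = -7238 + 4 = -7234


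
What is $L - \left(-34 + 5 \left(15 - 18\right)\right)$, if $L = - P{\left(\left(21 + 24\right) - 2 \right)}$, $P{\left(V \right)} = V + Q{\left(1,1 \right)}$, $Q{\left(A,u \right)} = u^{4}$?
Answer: $5$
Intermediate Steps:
$P{\left(V \right)} = 1 + V$ ($P{\left(V \right)} = V + 1^{4} = V + 1 = 1 + V$)
$L = -44$ ($L = - (1 + \left(\left(21 + 24\right) - 2\right)) = - (1 + \left(45 - 2\right)) = - (1 + 43) = \left(-1\right) 44 = -44$)
$L - \left(-34 + 5 \left(15 - 18\right)\right) = -44 - \left(-34 + 5 \left(15 - 18\right)\right) = -44 - \left(-34 + 5 \left(-3\right)\right) = -44 - \left(-34 - 15\right) = -44 - -49 = -44 + 49 = 5$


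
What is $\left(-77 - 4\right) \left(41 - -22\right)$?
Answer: $-5103$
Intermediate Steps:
$\left(-77 - 4\right) \left(41 - -22\right) = - 81 \left(41 + 22\right) = \left(-81\right) 63 = -5103$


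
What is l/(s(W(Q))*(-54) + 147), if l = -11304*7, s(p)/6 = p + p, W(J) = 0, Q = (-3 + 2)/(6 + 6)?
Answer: -3768/7 ≈ -538.29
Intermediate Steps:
Q = -1/12 ≈ -0.083333
s(p) = 12*p (s(p) = 6*(p + p) = 6*(2*p) = 12*p)
l = -79128 (l = -2826*28 = -79128)
l/(s(W(Q))*(-54) + 147) = -79128/((12*0)*(-54) + 147) = -79128/(0*(-54) + 147) = -79128/(0 + 147) = -79128/147 = -79128*1/147 = -3768/7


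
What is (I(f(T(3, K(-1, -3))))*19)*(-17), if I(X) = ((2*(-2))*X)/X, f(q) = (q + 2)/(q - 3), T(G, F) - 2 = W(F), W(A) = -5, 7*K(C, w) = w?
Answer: 1292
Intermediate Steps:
K(C, w) = w/7
T(G, F) = -3 (T(G, F) = 2 - 5 = -3)
f(q) = (2 + q)/(-3 + q)
I(X) = -4 (I(X) = (-4*X)/X = -4)
(I(f(T(3, K(-1, -3))))*19)*(-17) = -4*19*(-17) = -76*(-17) = 1292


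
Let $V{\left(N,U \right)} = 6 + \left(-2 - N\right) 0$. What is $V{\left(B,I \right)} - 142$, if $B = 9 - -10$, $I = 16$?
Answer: $-136$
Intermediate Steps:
$B = 19$ ($B = 9 + 10 = 19$)
$V{\left(N,U \right)} = 6$ ($V{\left(N,U \right)} = 6 + 0 = 6$)
$V{\left(B,I \right)} - 142 = 6 - 142 = -136$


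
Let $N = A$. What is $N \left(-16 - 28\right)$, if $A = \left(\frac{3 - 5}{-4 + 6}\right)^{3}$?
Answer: $44$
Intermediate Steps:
$A = -1$ ($A = \left(- \frac{2}{2}\right)^{3} = \left(\left(-2\right) \frac{1}{2}\right)^{3} = \left(-1\right)^{3} = -1$)
$N = -1$
$N \left(-16 - 28\right) = - (-16 - 28) = \left(-1\right) \left(-44\right) = 44$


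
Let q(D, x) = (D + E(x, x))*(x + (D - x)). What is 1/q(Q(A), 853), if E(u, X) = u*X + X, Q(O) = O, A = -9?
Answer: -1/6556077 ≈ -1.5253e-7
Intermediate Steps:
E(u, X) = X + X*u (E(u, X) = X*u + X = X + X*u)
q(D, x) = D*(D + x*(1 + x)) (q(D, x) = (D + x*(1 + x))*(x + (D - x)) = (D + x*(1 + x))*D = D*(D + x*(1 + x)))
1/q(Q(A), 853) = 1/(-9*(-9 + 853*(1 + 853))) = 1/(-9*(-9 + 853*854)) = 1/(-9*(-9 + 728462)) = 1/(-9*728453) = 1/(-6556077) = -1/6556077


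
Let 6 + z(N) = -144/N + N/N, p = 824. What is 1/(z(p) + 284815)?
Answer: 103/29335412 ≈ 3.5111e-6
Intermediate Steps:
z(N) = -5 - 144/N (z(N) = -6 + (-144/N + N/N) = -6 + (-144/N + 1) = -6 + (1 - 144/N) = -5 - 144/N)
1/(z(p) + 284815) = 1/((-5 - 144/824) + 284815) = 1/((-5 - 144*1/824) + 284815) = 1/((-5 - 18/103) + 284815) = 1/(-533/103 + 284815) = 1/(29335412/103) = 103/29335412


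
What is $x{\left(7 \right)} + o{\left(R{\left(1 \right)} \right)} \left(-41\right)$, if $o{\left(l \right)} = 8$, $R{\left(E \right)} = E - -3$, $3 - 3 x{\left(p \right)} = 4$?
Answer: $- \frac{985}{3} \approx -328.33$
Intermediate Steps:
$x{\left(p \right)} = - \frac{1}{3}$ ($x{\left(p \right)} = 1 - \frac{4}{3} = - \frac{1}{3}$)
$R{\left(E \right)} = 3 + E$ ($R{\left(E \right)} = E + \left(-1 + 4\right) = E + 3 = 3 + E$)
$x{\left(7 \right)} + o{\left(R{\left(1 \right)} \right)} \left(-41\right) = - \frac{1}{3} + 8 \left(-41\right) = - \frac{1}{3} - 328 = - \frac{985}{3}$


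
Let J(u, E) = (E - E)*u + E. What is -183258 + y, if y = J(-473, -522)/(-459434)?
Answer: -42097477725/229717 ≈ -1.8326e+5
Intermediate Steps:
J(u, E) = E (J(u, E) = 0*u + E = 0 + E = E)
y = 261/229717 (y = -522/(-459434) = -522*(-1/459434) = 261/229717 ≈ 0.0011362)
-183258 + y = -183258 + 261/229717 = -42097477725/229717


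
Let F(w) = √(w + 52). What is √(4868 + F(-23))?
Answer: √(4868 + √29) ≈ 69.810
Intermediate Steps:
F(w) = √(52 + w)
√(4868 + F(-23)) = √(4868 + √(52 - 23)) = √(4868 + √29)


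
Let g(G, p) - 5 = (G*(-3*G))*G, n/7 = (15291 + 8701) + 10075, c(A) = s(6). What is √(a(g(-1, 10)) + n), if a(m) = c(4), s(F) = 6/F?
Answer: √238470 ≈ 488.33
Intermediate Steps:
c(A) = 1 (c(A) = 6/6 = 6*(⅙) = 1)
n = 238469 (n = 7*((15291 + 8701) + 10075) = 7*(23992 + 10075) = 7*34067 = 238469)
g(G, p) = 5 - 3*G³ (g(G, p) = 5 + (G*(-3*G))*G = 5 + (-3*G²)*G = 5 - 3*G³)
a(m) = 1
√(a(g(-1, 10)) + n) = √(1 + 238469) = √238470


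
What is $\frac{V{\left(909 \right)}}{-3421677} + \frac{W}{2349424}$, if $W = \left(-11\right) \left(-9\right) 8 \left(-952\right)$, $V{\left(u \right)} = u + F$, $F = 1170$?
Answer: $- \frac{99906237}{310720859} \approx -0.32153$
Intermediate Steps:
$V{\left(u \right)} = 1170 + u$ ($V{\left(u \right)} = u + 1170 = 1170 + u$)
$W = -753984$ ($W = 99 \cdot 8 \left(-952\right) = 792 \left(-952\right) = -753984$)
$\frac{V{\left(909 \right)}}{-3421677} + \frac{W}{2349424} = \frac{1170 + 909}{-3421677} - \frac{753984}{2349424} = 2079 \left(- \frac{1}{3421677}\right) - \frac{612}{1907} = - \frac{99}{162937} - \frac{612}{1907} = - \frac{99906237}{310720859}$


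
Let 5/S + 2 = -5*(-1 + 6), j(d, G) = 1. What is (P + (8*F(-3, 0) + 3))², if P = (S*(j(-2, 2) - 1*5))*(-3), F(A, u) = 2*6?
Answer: 758641/81 ≈ 9365.9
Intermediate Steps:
F(A, u) = 12
S = -5/27 (S = 5/(-2 - 5*(-1 + 6)) = 5/(-2 - 5*5) = 5/(-2 - 25) = 5/(-27) = 5*(-1/27) = -5/27 ≈ -0.18519)
P = -20/9 (P = -5*(1 - 1*5)/27*(-3) = -5*(1 - 5)/27*(-3) = -5/27*(-4)*(-3) = (20/27)*(-3) = -20/9 ≈ -2.2222)
(P + (8*F(-3, 0) + 3))² = (-20/9 + (8*12 + 3))² = (-20/9 + (96 + 3))² = (-20/9 + 99)² = (871/9)² = 758641/81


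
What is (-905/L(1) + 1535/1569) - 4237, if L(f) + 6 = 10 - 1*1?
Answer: -2373211/523 ≈ -4537.7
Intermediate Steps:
L(f) = 3 (L(f) = -6 + (10 - 1*1) = -6 + (10 - 1) = -6 + 9 = 3)
(-905/L(1) + 1535/1569) - 4237 = (-905/3 + 1535/1569) - 4237 = -157260/523 - 4237 = -2373211/523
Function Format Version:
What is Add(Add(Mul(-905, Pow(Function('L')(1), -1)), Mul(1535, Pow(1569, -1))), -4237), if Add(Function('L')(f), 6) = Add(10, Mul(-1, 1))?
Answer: Rational(-2373211, 523) ≈ -4537.7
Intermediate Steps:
Function('L')(f) = 3 (Function('L')(f) = Add(-6, Add(10, Mul(-1, 1))) = Add(-6, Add(10, -1)) = Add(-6, 9) = 3)
Add(Add(Mul(-905, Pow(Function('L')(1), -1)), Mul(1535, Pow(1569, -1))), -4237) = Add(Add(Mul(-905, Pow(3, -1)), Mul(1535, Pow(1569, -1))), -4237) = Add(Add(Mul(-905, Rational(1, 3)), Mul(1535, Rational(1, 1569))), -4237) = Add(Add(Rational(-905, 3), Rational(1535, 1569)), -4237) = Add(Rational(-157260, 523), -4237) = Rational(-2373211, 523)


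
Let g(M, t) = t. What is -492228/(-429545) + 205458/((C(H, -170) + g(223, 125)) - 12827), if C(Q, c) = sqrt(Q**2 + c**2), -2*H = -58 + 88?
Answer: -1041593280729408/69290625156055 - 1027290*sqrt(1165)/161311679 ≈ -15.250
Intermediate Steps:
H = -15 (H = -(-58 + 88)/2 = -1/2*30 = -15)
-492228/(-429545) + 205458/((C(H, -170) + g(223, 125)) - 12827) = -492228/(-429545) + 205458/((sqrt((-15)**2 + (-170)**2) + 125) - 12827) = -492228*(-1/429545) + 205458/((sqrt(225 + 28900) + 125) - 12827) = 492228/429545 + 205458/((sqrt(29125) + 125) - 12827) = 492228/429545 + 205458/((5*sqrt(1165) + 125) - 12827) = 492228/429545 + 205458/((125 + 5*sqrt(1165)) - 12827) = 492228/429545 + 205458/(-12702 + 5*sqrt(1165))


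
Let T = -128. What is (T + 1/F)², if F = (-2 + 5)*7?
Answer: 7219969/441 ≈ 16372.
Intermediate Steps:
F = 21 (F = 3*7 = 21)
(T + 1/F)² = (-128 + 1/21)² = (-2687/21)² = 7219969/441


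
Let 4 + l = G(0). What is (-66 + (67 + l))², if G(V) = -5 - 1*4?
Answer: 144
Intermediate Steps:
G(V) = -9 (G(V) = -5 - 4 = -9)
l = -13 (l = -4 - 9 = -13)
(-66 + (67 + l))² = (-66 + (67 - 13))² = (-66 + 54)² = (-12)² = 144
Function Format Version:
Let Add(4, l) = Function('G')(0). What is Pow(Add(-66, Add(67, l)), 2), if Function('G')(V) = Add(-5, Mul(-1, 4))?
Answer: 144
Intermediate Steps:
Function('G')(V) = -9 (Function('G')(V) = Add(-5, -4) = -9)
l = -13 (l = Add(-4, -9) = -13)
Pow(Add(-66, Add(67, l)), 2) = Pow(Add(-66, Add(67, -13)), 2) = Pow(Add(-66, 54), 2) = Pow(-12, 2) = 144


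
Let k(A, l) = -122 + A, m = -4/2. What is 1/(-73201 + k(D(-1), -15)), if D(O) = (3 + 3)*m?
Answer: -1/73335 ≈ -1.3636e-5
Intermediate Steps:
m = -2 (m = -4*1/2 = -2)
D(O) = -12 (D(O) = (3 + 3)*(-2) = 6*(-2) = -12)
1/(-73201 + k(D(-1), -15)) = 1/(-73201 + (-122 - 12)) = 1/(-73201 - 134) = 1/(-73335) = -1/73335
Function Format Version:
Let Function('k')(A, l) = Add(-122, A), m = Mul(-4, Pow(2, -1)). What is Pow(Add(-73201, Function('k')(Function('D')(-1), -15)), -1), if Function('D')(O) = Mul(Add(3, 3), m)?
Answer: Rational(-1, 73335) ≈ -1.3636e-5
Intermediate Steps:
m = -2 (m = Mul(-4, Rational(1, 2)) = -2)
Function('D')(O) = -12 (Function('D')(O) = Mul(Add(3, 3), -2) = Mul(6, -2) = -12)
Pow(Add(-73201, Function('k')(Function('D')(-1), -15)), -1) = Pow(Add(-73201, Add(-122, -12)), -1) = Pow(Add(-73201, -134), -1) = Pow(-73335, -1) = Rational(-1, 73335)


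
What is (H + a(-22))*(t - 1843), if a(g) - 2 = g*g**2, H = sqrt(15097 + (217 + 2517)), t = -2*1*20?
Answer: 20046418 - 1883*sqrt(17831) ≈ 1.9795e+7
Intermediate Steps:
t = -40 (t = -2*20 = -40)
H = sqrt(17831) (H = sqrt(15097 + 2734) = sqrt(17831) ≈ 133.53)
a(g) = 2 + g**3 (a(g) = 2 + g*g**2 = 2 + g**3)
(H + a(-22))*(t - 1843) = (sqrt(17831) + (2 + (-22)**3))*(-40 - 1843) = (sqrt(17831) + (2 - 10648))*(-1883) = (sqrt(17831) - 10646)*(-1883) = (-10646 + sqrt(17831))*(-1883) = 20046418 - 1883*sqrt(17831)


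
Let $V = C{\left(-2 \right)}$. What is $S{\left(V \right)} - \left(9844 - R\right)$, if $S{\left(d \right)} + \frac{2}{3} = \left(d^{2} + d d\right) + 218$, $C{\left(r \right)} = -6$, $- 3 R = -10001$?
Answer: $-6221$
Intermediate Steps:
$R = \frac{10001}{3}$ ($R = \left(- \frac{1}{3}\right) \left(-10001\right) = \frac{10001}{3} \approx 3333.7$)
$V = -6$
$S{\left(d \right)} = \frac{652}{3} + 2 d^{2}$ ($S{\left(d \right)} = - \frac{2}{3} + \left(\left(d^{2} + d d\right) + 218\right) = - \frac{2}{3} + \left(\left(d^{2} + d^{2}\right) + 218\right) = - \frac{2}{3} + \left(2 d^{2} + 218\right) = - \frac{2}{3} + \left(218 + 2 d^{2}\right) = \frac{652}{3} + 2 d^{2}$)
$S{\left(V \right)} - \left(9844 - R\right) = \left(\frac{652}{3} + 2 \left(-6\right)^{2}\right) - \left(9844 - \frac{10001}{3}\right) = \left(\frac{652}{3} + 2 \cdot 36\right) - \left(9844 - \frac{10001}{3}\right) = \left(\frac{652}{3} + 72\right) - \frac{19531}{3} = \frac{868}{3} - \frac{19531}{3} = -6221$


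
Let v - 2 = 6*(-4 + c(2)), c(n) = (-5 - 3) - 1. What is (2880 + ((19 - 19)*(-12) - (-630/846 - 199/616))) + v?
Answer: 81212321/28952 ≈ 2805.1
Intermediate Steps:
c(n) = -9 (c(n) = -8 - 1 = -9)
v = -76 (v = 2 + 6*(-4 - 9) = 2 + 6*(-13) = 2 - 78 = -76)
(2880 + ((19 - 19)*(-12) - (-630/846 - 199/616))) + v = (2880 + ((19 - 19)*(-12) - (-630/846 - 199/616))) - 76 = (2880 + (0*(-12) - (-630*1/846 - 199*1/616))) - 76 = (2880 + (0 - (-35/47 - 199/616))) - 76 = (2880 + (0 - 1*(-30913/28952))) - 76 = (2880 + (0 + 30913/28952)) - 76 = (2880 + 30913/28952) - 76 = 83412673/28952 - 76 = 81212321/28952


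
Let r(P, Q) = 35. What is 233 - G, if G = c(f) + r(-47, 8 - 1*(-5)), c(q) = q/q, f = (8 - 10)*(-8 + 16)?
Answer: 197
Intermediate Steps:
f = -16 (f = -2*8 = -16)
c(q) = 1
G = 36 (G = 1 + 35 = 36)
233 - G = 233 - 1*36 = 233 - 36 = 197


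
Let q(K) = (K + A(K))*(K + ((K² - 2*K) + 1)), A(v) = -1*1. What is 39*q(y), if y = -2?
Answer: -819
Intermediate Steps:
A(v) = -1
q(K) = (-1 + K)*(1 + K² - K) (q(K) = (K - 1)*(K + ((K² - 2*K) + 1)) = (-1 + K)*(K + (1 + K² - 2*K)) = (-1 + K)*(1 + K² - K))
39*q(y) = 39*(-1 + (-2)³ - 2*(-2)² + 2*(-2)) = 39*(-1 - 8 - 2*4 - 4) = 39*(-1 - 8 - 8 - 4) = 39*(-21) = -819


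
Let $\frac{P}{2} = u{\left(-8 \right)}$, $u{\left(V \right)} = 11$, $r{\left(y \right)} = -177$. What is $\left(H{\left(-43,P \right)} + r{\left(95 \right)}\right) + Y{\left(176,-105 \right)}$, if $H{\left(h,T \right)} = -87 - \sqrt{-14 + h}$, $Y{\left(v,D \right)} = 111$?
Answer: $-153 - i \sqrt{57} \approx -153.0 - 7.5498 i$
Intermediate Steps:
$P = 22$ ($P = 2 \cdot 11 = 22$)
$\left(H{\left(-43,P \right)} + r{\left(95 \right)}\right) + Y{\left(176,-105 \right)} = \left(\left(-87 - \sqrt{-14 - 43}\right) - 177\right) + 111 = \left(\left(-87 - \sqrt{-57}\right) - 177\right) + 111 = \left(\left(-87 - i \sqrt{57}\right) - 177\right) + 111 = \left(-264 - i \sqrt{57}\right) + 111 = -153 - i \sqrt{57}$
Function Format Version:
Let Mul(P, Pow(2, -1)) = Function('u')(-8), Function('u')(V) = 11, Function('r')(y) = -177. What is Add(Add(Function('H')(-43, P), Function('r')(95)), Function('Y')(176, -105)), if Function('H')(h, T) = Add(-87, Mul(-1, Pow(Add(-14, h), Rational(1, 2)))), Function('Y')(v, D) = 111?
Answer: Add(-153, Mul(-1, I, Pow(57, Rational(1, 2)))) ≈ Add(-153.00, Mul(-7.5498, I))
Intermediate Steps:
P = 22 (P = Mul(2, 11) = 22)
Add(Add(Function('H')(-43, P), Function('r')(95)), Function('Y')(176, -105)) = Add(Add(Add(-87, Mul(-1, Pow(Add(-14, -43), Rational(1, 2)))), -177), 111) = Add(Add(Add(-87, Mul(-1, Pow(-57, Rational(1, 2)))), -177), 111) = Add(Add(Add(-87, Mul(-1, Mul(I, Pow(57, Rational(1, 2))))), -177), 111) = Add(Add(Add(-87, Mul(-1, I, Pow(57, Rational(1, 2)))), -177), 111) = Add(Add(-264, Mul(-1, I, Pow(57, Rational(1, 2)))), 111) = Add(-153, Mul(-1, I, Pow(57, Rational(1, 2))))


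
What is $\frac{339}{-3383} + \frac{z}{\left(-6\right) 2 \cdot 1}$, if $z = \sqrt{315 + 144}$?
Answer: $- \frac{339}{3383} - \frac{\sqrt{51}}{4} \approx -1.8856$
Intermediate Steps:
$z = 3 \sqrt{51}$ ($z = \sqrt{459} = 3 \sqrt{51} \approx 21.424$)
$\frac{339}{-3383} + \frac{z}{\left(-6\right) 2 \cdot 1} = \frac{339}{-3383} + \frac{3 \sqrt{51}}{\left(-6\right) 2 \cdot 1} = 339 \left(- \frac{1}{3383}\right) + \frac{3 \sqrt{51}}{\left(-12\right) 1} = - \frac{339}{3383} + \frac{3 \sqrt{51}}{-12} = - \frac{339}{3383} + 3 \sqrt{51} \left(- \frac{1}{12}\right) = - \frac{339}{3383} - \frac{\sqrt{51}}{4}$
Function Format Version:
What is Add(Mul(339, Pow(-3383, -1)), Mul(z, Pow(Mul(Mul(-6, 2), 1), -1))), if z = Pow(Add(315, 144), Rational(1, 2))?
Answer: Add(Rational(-339, 3383), Mul(Rational(-1, 4), Pow(51, Rational(1, 2)))) ≈ -1.8856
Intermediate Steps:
z = Mul(3, Pow(51, Rational(1, 2))) (z = Pow(459, Rational(1, 2)) = Mul(3, Pow(51, Rational(1, 2))) ≈ 21.424)
Add(Mul(339, Pow(-3383, -1)), Mul(z, Pow(Mul(Mul(-6, 2), 1), -1))) = Add(Mul(339, Pow(-3383, -1)), Mul(Mul(3, Pow(51, Rational(1, 2))), Pow(Mul(Mul(-6, 2), 1), -1))) = Add(Mul(339, Rational(-1, 3383)), Mul(Mul(3, Pow(51, Rational(1, 2))), Pow(Mul(-12, 1), -1))) = Add(Rational(-339, 3383), Mul(Mul(3, Pow(51, Rational(1, 2))), Pow(-12, -1))) = Add(Rational(-339, 3383), Mul(Mul(3, Pow(51, Rational(1, 2))), Rational(-1, 12))) = Add(Rational(-339, 3383), Mul(Rational(-1, 4), Pow(51, Rational(1, 2))))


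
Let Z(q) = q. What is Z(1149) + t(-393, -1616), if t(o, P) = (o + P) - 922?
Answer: -1782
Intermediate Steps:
t(o, P) = -922 + P + o (t(o, P) = (P + o) - 922 = -922 + P + o)
Z(1149) + t(-393, -1616) = 1149 + (-922 - 1616 - 393) = 1149 - 2931 = -1782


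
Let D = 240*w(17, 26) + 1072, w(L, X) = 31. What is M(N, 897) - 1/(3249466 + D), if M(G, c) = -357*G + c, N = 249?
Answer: -286689032089/3257978 ≈ -87996.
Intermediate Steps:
M(G, c) = c - 357*G
D = 8512 (D = 240*31 + 1072 = 7440 + 1072 = 8512)
M(N, 897) - 1/(3249466 + D) = (897 - 357*249) - 1/(3249466 + 8512) = (897 - 88893) - 1/3257978 = -87996 - 1*1/3257978 = -87996 - 1/3257978 = -286689032089/3257978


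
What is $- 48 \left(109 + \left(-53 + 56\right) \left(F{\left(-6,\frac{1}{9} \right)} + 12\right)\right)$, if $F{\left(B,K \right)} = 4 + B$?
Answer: $-6672$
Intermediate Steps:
$- 48 \left(109 + \left(-53 + 56\right) \left(F{\left(-6,\frac{1}{9} \right)} + 12\right)\right) = - 48 \left(109 + \left(-53 + 56\right) \left(\left(4 - 6\right) + 12\right)\right) = - 48 \left(109 + 3 \left(-2 + 12\right)\right) = - 48 \left(109 + 3 \cdot 10\right) = - 48 \left(109 + 30\right) = \left(-48\right) 139 = -6672$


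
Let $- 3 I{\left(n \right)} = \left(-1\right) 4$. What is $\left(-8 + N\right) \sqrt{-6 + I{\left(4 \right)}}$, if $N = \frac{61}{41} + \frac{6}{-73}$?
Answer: $- \frac{6579 i \sqrt{42}}{2993} \approx - 14.245 i$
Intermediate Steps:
$I{\left(n \right)} = \frac{4}{3}$ ($I{\left(n \right)} = - \frac{\left(-1\right) 4}{3} = \left(- \frac{1}{3}\right) \left(-4\right) = \frac{4}{3}$)
$N = \frac{4207}{2993}$ ($N = 61 \cdot \frac{1}{41} + 6 \left(- \frac{1}{73}\right) = \frac{61}{41} - \frac{6}{73} = \frac{4207}{2993} \approx 1.4056$)
$\left(-8 + N\right) \sqrt{-6 + I{\left(4 \right)}} = \left(-8 + \frac{4207}{2993}\right) \sqrt{-6 + \frac{4}{3}} = - \frac{19737 \sqrt{- \frac{14}{3}}}{2993} = - \frac{19737 \frac{i \sqrt{42}}{3}}{2993} = - \frac{6579 i \sqrt{42}}{2993}$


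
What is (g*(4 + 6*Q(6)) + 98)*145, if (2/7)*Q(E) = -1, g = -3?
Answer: 21605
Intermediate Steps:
Q(E) = -7/2 (Q(E) = (7/2)*(-1) = -7/2)
(g*(4 + 6*Q(6)) + 98)*145 = (-3*(4 + 6*(-7/2)) + 98)*145 = (-3*(4 - 21) + 98)*145 = (-3*(-17) + 98)*145 = (51 + 98)*145 = 149*145 = 21605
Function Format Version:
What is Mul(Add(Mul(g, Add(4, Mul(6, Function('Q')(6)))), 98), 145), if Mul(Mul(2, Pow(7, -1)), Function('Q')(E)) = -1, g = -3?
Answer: 21605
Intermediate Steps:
Function('Q')(E) = Rational(-7, 2) (Function('Q')(E) = Mul(Rational(7, 2), -1) = Rational(-7, 2))
Mul(Add(Mul(g, Add(4, Mul(6, Function('Q')(6)))), 98), 145) = Mul(Add(Mul(-3, Add(4, Mul(6, Rational(-7, 2)))), 98), 145) = Mul(Add(Mul(-3, Add(4, -21)), 98), 145) = Mul(Add(Mul(-3, -17), 98), 145) = Mul(Add(51, 98), 145) = Mul(149, 145) = 21605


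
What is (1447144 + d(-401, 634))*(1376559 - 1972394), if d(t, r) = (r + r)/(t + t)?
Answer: -345765499381850/401 ≈ -8.6226e+11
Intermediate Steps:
d(t, r) = r/t (d(t, r) = (2*r)/((2*t)) = (2*r)*(1/(2*t)) = r/t)
(1447144 + d(-401, 634))*(1376559 - 1972394) = (1447144 + 634/(-401))*(1376559 - 1972394) = (1447144 + 634*(-1/401))*(-595835) = (1447144 - 634/401)*(-595835) = (580304110/401)*(-595835) = -345765499381850/401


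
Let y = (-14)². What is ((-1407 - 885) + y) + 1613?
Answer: -483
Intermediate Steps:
y = 196
((-1407 - 885) + y) + 1613 = ((-1407 - 885) + 196) + 1613 = (-2292 + 196) + 1613 = -2096 + 1613 = -483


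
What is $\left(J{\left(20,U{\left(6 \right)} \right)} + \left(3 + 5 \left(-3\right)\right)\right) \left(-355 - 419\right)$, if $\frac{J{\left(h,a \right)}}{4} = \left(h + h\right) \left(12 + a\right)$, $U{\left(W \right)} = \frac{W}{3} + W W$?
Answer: $-6182712$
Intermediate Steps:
$U{\left(W \right)} = W^{2} + \frac{W}{3}$ ($U{\left(W \right)} = W \frac{1}{3} + W^{2} = \frac{W}{3} + W^{2} = W^{2} + \frac{W}{3}$)
$J{\left(h,a \right)} = 8 h \left(12 + a\right)$ ($J{\left(h,a \right)} = 4 \left(h + h\right) \left(12 + a\right) = 4 \cdot 2 h \left(12 + a\right) = 8 h \left(12 + a\right)$)
$\left(J{\left(20,U{\left(6 \right)} \right)} + \left(3 + 5 \left(-3\right)\right)\right) \left(-355 - 419\right) = \left(8 \cdot 20 \left(12 + 6 \left(\frac{1}{3} + 6\right)\right) + \left(3 + 5 \left(-3\right)\right)\right) \left(-355 - 419\right) = \left(8 \cdot 20 \left(12 + 6 \cdot \frac{19}{3}\right) + \left(3 - 15\right)\right) \left(-774\right) = \left(8 \cdot 20 \left(12 + 38\right) - 12\right) \left(-774\right) = \left(8 \cdot 20 \cdot 50 - 12\right) \left(-774\right) = \left(8000 - 12\right) \left(-774\right) = 7988 \left(-774\right) = -6182712$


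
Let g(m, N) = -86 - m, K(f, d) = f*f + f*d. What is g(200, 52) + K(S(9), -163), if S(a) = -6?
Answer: 728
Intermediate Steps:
K(f, d) = f² + d*f
g(200, 52) + K(S(9), -163) = (-86 - 1*200) - 6*(-163 - 6) = (-86 - 200) - 6*(-169) = -286 + 1014 = 728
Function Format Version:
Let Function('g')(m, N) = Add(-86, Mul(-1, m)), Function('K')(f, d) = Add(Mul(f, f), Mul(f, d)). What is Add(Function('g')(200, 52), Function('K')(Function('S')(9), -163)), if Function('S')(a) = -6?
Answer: 728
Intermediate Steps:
Function('K')(f, d) = Add(Pow(f, 2), Mul(d, f))
Add(Function('g')(200, 52), Function('K')(Function('S')(9), -163)) = Add(Add(-86, Mul(-1, 200)), Mul(-6, Add(-163, -6))) = Add(Add(-86, -200), Mul(-6, -169)) = Add(-286, 1014) = 728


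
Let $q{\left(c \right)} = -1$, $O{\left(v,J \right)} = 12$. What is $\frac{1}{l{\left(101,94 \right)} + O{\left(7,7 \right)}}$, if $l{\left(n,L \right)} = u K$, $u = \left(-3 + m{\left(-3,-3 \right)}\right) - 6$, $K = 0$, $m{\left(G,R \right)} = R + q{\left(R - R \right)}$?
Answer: $\frac{1}{12} \approx 0.083333$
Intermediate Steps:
$m{\left(G,R \right)} = -1 + R$ ($m{\left(G,R \right)} = R - 1 = -1 + R$)
$u = -13$ ($u = \left(-3 - 4\right) - 6 = -7 - 6 = -13$)
$l{\left(n,L \right)} = 0$ ($l{\left(n,L \right)} = \left(-13\right) 0 = 0$)
$\frac{1}{l{\left(101,94 \right)} + O{\left(7,7 \right)}} = \frac{1}{0 + 12} = \frac{1}{12}$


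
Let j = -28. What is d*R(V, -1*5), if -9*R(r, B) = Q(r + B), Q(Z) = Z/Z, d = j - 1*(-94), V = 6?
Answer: -22/3 ≈ -7.3333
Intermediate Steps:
d = 66 (d = -28 - 1*(-94) = -28 + 94 = 66)
Q(Z) = 1
R(r, B) = -⅑ (R(r, B) = -⅑*1 = -⅑)
d*R(V, -1*5) = 66*(-⅑) = -22/3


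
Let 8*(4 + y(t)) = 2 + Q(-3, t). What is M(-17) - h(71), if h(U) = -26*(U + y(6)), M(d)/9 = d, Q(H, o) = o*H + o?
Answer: 3113/2 ≈ 1556.5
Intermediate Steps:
Q(H, o) = o + H*o (Q(H, o) = H*o + o = o + H*o)
M(d) = 9*d
y(t) = -15/4 - t/4 (y(t) = -4 + (2 + t*(1 - 3))/8 = -4 + (2 + t*(-2))/8 = -4 + (2 - 2*t)/8 = -4 + (1/4 - t/4) = -15/4 - t/4)
h(U) = 273/2 - 26*U (h(U) = -26*(U + (-15/4 - 1/4*6)) = -26*(U + (-15/4 - 3/2)) = -26*(U - 21/4) = -26*(-21/4 + U) = 273/2 - 26*U)
M(-17) - h(71) = 9*(-17) - (273/2 - 26*71) = -153 - (273/2 - 1846) = -153 - 1*(-3419/2) = -153 + 3419/2 = 3113/2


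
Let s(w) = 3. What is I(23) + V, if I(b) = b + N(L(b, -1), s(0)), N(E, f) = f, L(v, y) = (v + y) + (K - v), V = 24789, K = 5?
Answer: 24815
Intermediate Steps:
L(v, y) = 5 + y (L(v, y) = (v + y) + (5 - v) = 5 + y)
I(b) = 3 + b (I(b) = b + 3 = 3 + b)
I(23) + V = (3 + 23) + 24789 = 26 + 24789 = 24815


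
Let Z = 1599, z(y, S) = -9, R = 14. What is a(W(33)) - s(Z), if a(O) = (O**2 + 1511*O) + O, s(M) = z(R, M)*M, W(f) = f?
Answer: 65376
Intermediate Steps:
s(M) = -9*M
a(O) = O**2 + 1512*O
a(W(33)) - s(Z) = 33*(1512 + 33) - (-9)*1599 = 33*1545 - 1*(-14391) = 50985 + 14391 = 65376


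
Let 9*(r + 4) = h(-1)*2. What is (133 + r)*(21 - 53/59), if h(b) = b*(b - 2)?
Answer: 461354/177 ≈ 2606.5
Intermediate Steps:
h(b) = b*(-2 + b)
r = -10/3 (r = -4 + (-(-2 - 1)*2)/9 = -4 + (-1*(-3)*2)/9 = -4 + (3*2)/9 = -4 + (⅑)*6 = -4 + ⅔ = -10/3 ≈ -3.3333)
(133 + r)*(21 - 53/59) = (133 - 10/3)*(21 - 53/59) = 389*(21 - 53*1/59)/3 = 389*(21 - 53/59)/3 = (389/3)*(1186/59) = 461354/177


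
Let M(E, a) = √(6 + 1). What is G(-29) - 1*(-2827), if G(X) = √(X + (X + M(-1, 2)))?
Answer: 2827 + √(-58 + √7) ≈ 2827.0 + 7.44*I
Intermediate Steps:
M(E, a) = √7
G(X) = √(√7 + 2*X) (G(X) = √(X + (X + √7)) = √(√7 + 2*X))
G(-29) - 1*(-2827) = √(√7 + 2*(-29)) - 1*(-2827) = √(√7 - 58) + 2827 = √(-58 + √7) + 2827 = 2827 + √(-58 + √7)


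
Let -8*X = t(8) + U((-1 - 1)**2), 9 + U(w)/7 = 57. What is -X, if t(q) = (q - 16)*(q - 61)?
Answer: 95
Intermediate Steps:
U(w) = 336 (U(w) = -63 + 7*57 = -63 + 399 = 336)
t(q) = (-61 + q)*(-16 + q) (t(q) = (-16 + q)*(-61 + q) = (-61 + q)*(-16 + q))
X = -95 (X = -((976 + 8**2 - 77*8) + 336)/8 = -((976 + 64 - 616) + 336)/8 = -(424 + 336)/8 = -1/8*760 = -95)
-X = -1*(-95) = 95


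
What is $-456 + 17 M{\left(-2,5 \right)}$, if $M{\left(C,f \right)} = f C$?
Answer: $-626$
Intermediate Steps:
$M{\left(C,f \right)} = C f$
$-456 + 17 M{\left(-2,5 \right)} = -456 + 17 \left(\left(-2\right) 5\right) = -456 + 17 \left(-10\right) = -456 - 170 = -626$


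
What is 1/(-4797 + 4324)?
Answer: -1/473 ≈ -0.0021142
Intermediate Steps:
1/(-4797 + 4324) = 1/(-473) = -1/473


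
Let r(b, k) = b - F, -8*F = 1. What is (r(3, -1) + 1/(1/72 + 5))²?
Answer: 92179201/8340544 ≈ 11.052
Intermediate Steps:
F = -⅛ (F = -⅛*1 = -⅛ ≈ -0.12500)
r(b, k) = ⅛ + b (r(b, k) = b - 1*(-⅛) = b + ⅛ = ⅛ + b)
(r(3, -1) + 1/(1/72 + 5))² = ((⅛ + 3) + 1/(1/72 + 5))² = (25/8 + 1/(1/72 + 5))² = (25/8 + 1/(361/72))² = (25/8 + 72/361)² = (9601/2888)² = 92179201/8340544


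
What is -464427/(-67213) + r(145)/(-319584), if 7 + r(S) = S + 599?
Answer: 148373902387/21480199392 ≈ 6.9075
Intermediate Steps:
r(S) = 592 + S (r(S) = -7 + (S + 599) = -7 + (599 + S) = 592 + S)
-464427/(-67213) + r(145)/(-319584) = -464427/(-67213) + (592 + 145)/(-319584) = -464427*(-1/67213) + 737*(-1/319584) = 464427/67213 - 737/319584 = 148373902387/21480199392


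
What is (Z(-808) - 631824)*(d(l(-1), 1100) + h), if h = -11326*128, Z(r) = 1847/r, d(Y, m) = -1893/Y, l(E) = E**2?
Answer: 741075222400819/808 ≈ 9.1717e+11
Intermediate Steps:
h = -1449728
(Z(-808) - 631824)*(d(l(-1), 1100) + h) = (1847/(-808) - 631824)*(-1893/((-1)**2) - 1449728) = (1847*(-1/808) - 631824)*(-1893/1 - 1449728) = (-1847/808 - 631824)*(-1893*1 - 1449728) = -510515639*(-1893 - 1449728)/808 = -510515639/808*(-1451621) = 741075222400819/808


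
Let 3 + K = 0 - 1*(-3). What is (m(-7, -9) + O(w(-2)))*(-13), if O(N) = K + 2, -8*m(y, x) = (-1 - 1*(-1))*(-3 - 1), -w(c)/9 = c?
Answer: -26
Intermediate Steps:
w(c) = -9*c
m(y, x) = 0 (m(y, x) = -(-1 - 1*(-1))*(-3 - 1)/8 = -(-1 + 1)*(-4)/8 = -0*(-4) = -1/8*0 = 0)
K = 0 (K = -3 + (0 - 1*(-3)) = -3 + (0 + 3) = -3 + 3 = 0)
O(N) = 2 (O(N) = 0 + 2 = 2)
(m(-7, -9) + O(w(-2)))*(-13) = (0 + 2)*(-13) = 2*(-13) = -26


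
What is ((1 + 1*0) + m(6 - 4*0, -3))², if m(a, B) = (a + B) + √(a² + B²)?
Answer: 61 + 24*√5 ≈ 114.67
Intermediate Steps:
m(a, B) = B + a + √(B² + a²) (m(a, B) = (B + a) + √(B² + a²) = B + a + √(B² + a²))
((1 + 1*0) + m(6 - 4*0, -3))² = ((1 + 1*0) + (-3 + (6 - 4*0) + √((-3)² + (6 - 4*0)²)))² = ((1 + 0) + (-3 + (6 + 0) + √(9 + (6 + 0)²)))² = (1 + (-3 + 6 + √(9 + 6²)))² = (1 + (-3 + 6 + √(9 + 36)))² = (1 + (-3 + 6 + √45))² = (1 + (-3 + 6 + 3*√5))² = (1 + (3 + 3*√5))² = (4 + 3*√5)²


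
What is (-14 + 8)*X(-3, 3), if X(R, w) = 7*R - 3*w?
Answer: 180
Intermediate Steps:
X(R, w) = -3*w + 7*R
(-14 + 8)*X(-3, 3) = (-14 + 8)*(-3*3 + 7*(-3)) = -6*(-9 - 21) = -6*(-30) = 180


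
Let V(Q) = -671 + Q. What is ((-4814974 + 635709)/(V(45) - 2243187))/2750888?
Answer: 4179265/6172478255944 ≈ 6.7708e-7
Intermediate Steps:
((-4814974 + 635709)/(V(45) - 2243187))/2750888 = ((-4814974 + 635709)/((-671 + 45) - 2243187))/2750888 = -4179265/(-626 - 2243187)*(1/2750888) = -4179265/(-2243813)*(1/2750888) = -4179265*(-1/2243813)*(1/2750888) = (4179265/2243813)*(1/2750888) = 4179265/6172478255944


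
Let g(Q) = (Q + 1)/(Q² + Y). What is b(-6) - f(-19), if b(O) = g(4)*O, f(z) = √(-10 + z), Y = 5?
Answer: -10/7 - I*√29 ≈ -1.4286 - 5.3852*I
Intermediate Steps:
g(Q) = (1 + Q)/(5 + Q²) (g(Q) = (Q + 1)/(Q² + 5) = (1 + Q)/(5 + Q²))
b(O) = 5*O/21 (b(O) = ((1 + 4)/(5 + 4²))*O = (5/(5 + 16))*O = (5/21)*O = ((1/21)*5)*O = 5*O/21)
b(-6) - f(-19) = (5/21)*(-6) - √(-10 - 19) = -10/7 - √(-29) = -10/7 - I*√29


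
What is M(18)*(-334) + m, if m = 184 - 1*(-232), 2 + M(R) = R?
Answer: -4928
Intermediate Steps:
M(R) = -2 + R
m = 416 (m = 184 + 232 = 416)
M(18)*(-334) + m = (-2 + 18)*(-334) + 416 = 16*(-334) + 416 = -5344 + 416 = -4928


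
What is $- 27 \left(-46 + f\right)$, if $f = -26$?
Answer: $1944$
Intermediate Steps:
$- 27 \left(-46 + f\right) = - 27 \left(-46 - 26\right) = \left(-27\right) \left(-72\right) = 1944$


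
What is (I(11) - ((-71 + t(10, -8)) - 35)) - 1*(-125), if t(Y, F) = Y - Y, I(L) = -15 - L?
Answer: 205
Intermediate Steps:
t(Y, F) = 0
(I(11) - ((-71 + t(10, -8)) - 35)) - 1*(-125) = ((-15 - 1*11) - ((-71 + 0) - 35)) - 1*(-125) = ((-15 - 11) - (-71 - 35)) + 125 = (-26 - 1*(-106)) + 125 = (-26 + 106) + 125 = 80 + 125 = 205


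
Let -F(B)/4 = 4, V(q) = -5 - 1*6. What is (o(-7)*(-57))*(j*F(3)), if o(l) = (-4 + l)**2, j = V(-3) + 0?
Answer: -1213872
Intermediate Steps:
V(q) = -11 (V(q) = -5 - 6 = -11)
j = -11 (j = -11 + 0 = -11)
F(B) = -16 (F(B) = -4*4 = -16)
(o(-7)*(-57))*(j*F(3)) = ((-4 - 7)**2*(-57))*(-11*(-16)) = ((-11)**2*(-57))*176 = (121*(-57))*176 = -6897*176 = -1213872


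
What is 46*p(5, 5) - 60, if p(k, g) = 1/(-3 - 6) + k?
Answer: 1484/9 ≈ 164.89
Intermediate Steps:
p(k, g) = -⅑ + k (p(k, g) = 1/(-9) + k = -⅑ + k)
46*p(5, 5) - 60 = 46*(-⅑ + 5) - 60 = 46*(44/9) - 60 = 2024/9 - 60 = 1484/9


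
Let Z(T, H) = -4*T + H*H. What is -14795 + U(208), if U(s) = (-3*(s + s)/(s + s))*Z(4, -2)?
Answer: -14759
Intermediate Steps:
Z(T, H) = H² - 4*T (Z(T, H) = -4*T + H² = H² - 4*T)
U(s) = 36 (U(s) = (-3*(s + s)/(s + s))*((-2)² - 4*4) = (-3*2*s/(2*s))*(4 - 16) = -3*2*s*1/(2*s)*(-12) = -3*1*(-12) = -3*(-12) = 36)
-14795 + U(208) = -14795 + 36 = -14759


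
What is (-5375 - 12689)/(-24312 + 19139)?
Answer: 18064/5173 ≈ 3.4920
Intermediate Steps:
(-5375 - 12689)/(-24312 + 19139) = -18064/(-5173) = -18064*(-1/5173) = 18064/5173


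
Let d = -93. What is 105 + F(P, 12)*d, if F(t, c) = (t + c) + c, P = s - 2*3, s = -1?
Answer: -1476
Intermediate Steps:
P = -7 (P = -1 - 2*3 = -1 - 6 = -7)
F(t, c) = t + 2*c (F(t, c) = (c + t) + c = t + 2*c)
105 + F(P, 12)*d = 105 + (-7 + 2*12)*(-93) = 105 + (-7 + 24)*(-93) = 105 + 17*(-93) = 105 - 1581 = -1476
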